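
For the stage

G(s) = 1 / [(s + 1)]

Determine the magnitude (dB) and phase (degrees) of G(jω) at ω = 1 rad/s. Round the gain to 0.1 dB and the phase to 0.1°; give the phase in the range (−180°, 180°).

At ω = 1 rad/s:
pole (1 + j1·1) = 1 + j1 → |·| ≈ 1.4142, ∠ ≈ 45.00°
|G| = 1 · 1 / (1.4142) ≈ 0.70711
Gain = 20 log₁₀(0.70711) ≈ -3.01 dB
∠G = (0°) − (45.00°) = -45.00°

-3.0 dB, -45.0°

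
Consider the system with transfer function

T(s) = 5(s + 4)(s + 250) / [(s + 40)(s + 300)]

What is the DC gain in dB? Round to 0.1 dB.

-7.6 dB

T(0) = 5·4·250 / (40·300) ≈ 0.41667
20 log₁₀(0.41667) ≈ -7.60 dB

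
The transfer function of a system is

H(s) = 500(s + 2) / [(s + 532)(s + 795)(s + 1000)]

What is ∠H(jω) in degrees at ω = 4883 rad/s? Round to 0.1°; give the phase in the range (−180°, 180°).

At s = jω = j4883:
zero (s+2): 2 + j4883 → |·| = √(2²+4883²) = √23843693 ≈ 4883, ∠ = arctan(4883/2) ≈ 89.98°
pole (s+532): 532 + j4883 → |·| = √(532²+4883²) = √24126713 ≈ 4911.9, ∠ = arctan(4883/532) ≈ 83.78°
pole (s+795): 795 + j4883 → |·| = √(795²+4883²) = √24475714 ≈ 4947.3, ∠ = arctan(4883/795) ≈ 80.75°
pole (s+1000): 1000 + j4883 → |·| = √(1000²+4883²) = √24843689 ≈ 4984.3, ∠ = arctan(4883/1000) ≈ 78.43°
∠H = 89.98° − 242.96° = -152.98°

-153.0°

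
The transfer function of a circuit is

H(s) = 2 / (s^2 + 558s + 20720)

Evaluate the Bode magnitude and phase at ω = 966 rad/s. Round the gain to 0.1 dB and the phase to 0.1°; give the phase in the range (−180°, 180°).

Substitute s = j966:
Numerator: 2 = 2 + j0
Denominator: (j966)^2 + 558(j966) + 20720 = -912436 + j539028
|N| = √(2² + 0²) ≈ 2, ∠N ≈ 0.00°
|D| = √(912436² + 539028²) ≈ 1.0598e+06, ∠D ≈ 149.43°
|H| = 2 / 1.0598e+06 ≈ 1.8871e-06
Gain = 20 log₁₀(1.8871e-06) ≈ -114.48 dB
∠H = 0.00° − 149.43° = -149.43°

-114.5 dB, -149.4°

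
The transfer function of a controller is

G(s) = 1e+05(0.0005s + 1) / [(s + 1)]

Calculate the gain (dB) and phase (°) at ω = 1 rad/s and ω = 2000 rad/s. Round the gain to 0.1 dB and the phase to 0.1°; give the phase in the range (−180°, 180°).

At ω = 1 rad/s:
zero (1 + j1·0.0005) = 1 + j0.0005 → |·| ≈ 1, ∠ ≈ 0.03°
pole (1 + j1·1) = 1 + j1 → |·| ≈ 1.4142, ∠ ≈ 45.00°
|G| = 1e+05 · 1 / (1.4142) ≈ 70711
Gain = 20 log₁₀(70711) ≈ 96.99 dB
∠G = (0.03°) − (45.00°) = -44.97°

At ω = 2000 rad/s:
zero (1 + j2000·0.0005) = 1 + j1 → |·| ≈ 1.4142, ∠ ≈ 45.00°
pole (1 + j2000·1) = 1 + j2000 → |·| ≈ 2000, ∠ ≈ 89.97°
|G| = 1e+05 · 1.4142 / (2000) ≈ 70.71
Gain = 20 log₁₀(70.71) ≈ 36.99 dB
∠G = (45.00°) − (89.97°) = -44.97°

ω = 1: 97.0 dB, -45.0°; ω = 2000: 37.0 dB, -45.0°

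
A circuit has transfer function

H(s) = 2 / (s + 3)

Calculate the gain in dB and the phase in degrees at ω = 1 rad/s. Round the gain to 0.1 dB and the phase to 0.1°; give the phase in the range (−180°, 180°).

At s = jω = j1:
pole (s+3): 3 + j1 → |·| = √(3²+1²) = √10 ≈ 3.1623, ∠ = arctan(1/3) ≈ 18.43°
|H| = 2 / 3.1623 ≈ 0.63245
Gain = 20 log₁₀(0.63245) ≈ -3.98 dB
∠H = 0.00° − 18.43° = -18.43°

-4.0 dB, -18.4°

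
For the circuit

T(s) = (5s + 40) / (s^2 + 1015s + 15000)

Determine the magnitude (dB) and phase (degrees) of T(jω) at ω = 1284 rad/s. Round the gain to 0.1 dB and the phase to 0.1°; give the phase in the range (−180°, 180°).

Substitute s = j1284:
Numerator: 5(j1284) + 40 = 40 + j6420
Denominator: (j1284)^2 + 1015(j1284) + 15000 = -1633656 + j1303260
|N| = √(40² + 6420²) ≈ 6420.1, ∠N ≈ 89.64°
|D| = √(1633656² + 1303260²) ≈ 2.0898e+06, ∠D ≈ 141.42°
|T| = 6420.1 / 2.0898e+06 ≈ 0.0030721
Gain = 20 log₁₀(0.0030721) ≈ -50.25 dB
∠T = 89.64° − 141.42° = -51.78°

-50.3 dB, -51.8°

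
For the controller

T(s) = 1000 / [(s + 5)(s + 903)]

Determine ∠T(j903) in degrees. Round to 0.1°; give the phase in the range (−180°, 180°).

At s = jω = j903:
pole (s+5): 5 + j903 → |·| = √(5²+903²) = √815434 ≈ 903.01, ∠ = arctan(903/5) ≈ 89.68°
pole (s+903): 903 + j903 → |·| = √(903²+903²) = √1630818 ≈ 1277, ∠ = arctan(903/903) ≈ 45.00°
∠T = 0.00° − 134.68° = -134.68°

-134.7°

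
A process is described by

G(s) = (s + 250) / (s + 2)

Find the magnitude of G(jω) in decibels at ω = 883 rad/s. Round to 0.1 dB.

0.3 dB

Substitute s = j883:
Numerator: (j883) + 250 = 250 + j883
Denominator: (j883) + 2 = 2 + j883
|N| = √(250² + 883²) ≈ 917.71, ∠N ≈ 74.19°
|D| = √(2² + 883²) ≈ 883, ∠D ≈ 89.87°
|G| = 917.71 / 883 ≈ 1.0393
Gain = 20 log₁₀(1.0393) ≈ 0.33 dB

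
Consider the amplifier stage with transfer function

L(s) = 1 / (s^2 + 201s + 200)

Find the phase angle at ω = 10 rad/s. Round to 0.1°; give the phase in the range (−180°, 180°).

-87.2°

Substitute s = j10:
Numerator: 1 = 1 + j0
Denominator: (j10)^2 + 201(j10) + 200 = 100 + j2010
|N| = √(1² + 0²) ≈ 1, ∠N ≈ 0.00°
|D| = √(100² + 2010²) ≈ 2012.5, ∠D ≈ 87.15°
∠L = 0.00° − 87.15° = -87.15°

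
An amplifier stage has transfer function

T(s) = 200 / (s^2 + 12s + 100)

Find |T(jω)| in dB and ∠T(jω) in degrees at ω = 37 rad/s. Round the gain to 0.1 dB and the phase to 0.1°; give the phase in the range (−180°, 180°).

-16.6 dB, -160.7°

At s = jω = j37:
quadratic: (j37)² + 12·j37 + 100 = -1269 + j444 → |·| ≈ 1344.4, ∠ ≈ 160.72°
|T| = 200 / 1344.4 ≈ 0.14877
Gain = 20 log₁₀(0.14877) ≈ -16.55 dB
∠T = 0.00° − 160.72° = -160.72°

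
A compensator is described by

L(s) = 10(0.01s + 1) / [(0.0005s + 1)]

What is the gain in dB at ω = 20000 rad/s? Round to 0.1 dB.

At ω = 20000 rad/s:
zero (1 + j20000·0.01) = 1 + j200 → |·| ≈ 200, ∠ ≈ 89.71°
pole (1 + j20000·0.0005) = 1 + j10 → |·| ≈ 10.05, ∠ ≈ 84.29°
|L| = 10 · 200 / (10.05) ≈ 199
Gain = 20 log₁₀(199) ≈ 45.98 dB

46.0 dB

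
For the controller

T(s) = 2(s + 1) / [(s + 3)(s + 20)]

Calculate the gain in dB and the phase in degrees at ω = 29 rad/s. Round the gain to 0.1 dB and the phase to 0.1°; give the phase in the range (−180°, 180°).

-25.0 dB, -51.5°

At s = jω = j29:
zero (s+1): 1 + j29 → |·| = √(1²+29²) = √842 ≈ 29.017, ∠ = arctan(29/1) ≈ 88.03°
pole (s+3): 3 + j29 → |·| = √(3²+29²) = √850 ≈ 29.155, ∠ = arctan(29/3) ≈ 84.09°
pole (s+20): 20 + j29 → |·| = √(20²+29²) = √1241 ≈ 35.228, ∠ = arctan(29/20) ≈ 55.41°
|T| = 2 · 29.017 / 1027.1 ≈ 0.056503
Gain = 20 log₁₀(0.056503) ≈ -24.96 dB
∠T = 88.03° − 139.50° = -51.47°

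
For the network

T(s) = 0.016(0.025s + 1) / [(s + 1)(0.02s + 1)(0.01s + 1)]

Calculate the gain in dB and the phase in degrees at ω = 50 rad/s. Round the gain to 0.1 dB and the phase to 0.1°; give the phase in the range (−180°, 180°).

-69.8 dB, -109.1°

At ω = 50 rad/s:
zero (1 + j50·0.025) = 1 + j1.25 → |·| ≈ 1.6008, ∠ ≈ 51.34°
pole (1 + j50·1) = 1 + j50 → |·| ≈ 50.01, ∠ ≈ 88.85°
pole (1 + j50·0.02) = 1 + j1 → |·| ≈ 1.4142, ∠ ≈ 45.00°
pole (1 + j50·0.01) = 1 + j0.5 → |·| ≈ 1.118, ∠ ≈ 26.57°
|T| = 0.016 · 1.6008 / (50.01 · 1.4142 · 1.118) ≈ 0.00032393
Gain = 20 log₁₀(0.00032393) ≈ -69.79 dB
∠T = (51.34°) − (88.85° + 45.00° + 26.57°) = -109.08°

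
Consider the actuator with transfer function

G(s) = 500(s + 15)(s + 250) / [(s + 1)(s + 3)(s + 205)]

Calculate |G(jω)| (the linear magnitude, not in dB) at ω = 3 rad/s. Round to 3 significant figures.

695

At s = jω = j3:
zero (s+15): 15 + j3 → |·| = √(15²+3²) = √234 ≈ 15.297, ∠ = arctan(3/15) ≈ 11.31°
zero (s+250): 250 + j3 → |·| = √(250²+3²) = √62509 ≈ 250.02, ∠ = arctan(3/250) ≈ 0.69°
pole (s+1): 1 + j3 → |·| = √(1²+3²) = √10 ≈ 3.1623, ∠ = arctan(3/1) ≈ 71.57°
pole (s+3): 3 + j3 → |·| = √(3²+3²) = √18 ≈ 4.2426, ∠ = arctan(3/3) ≈ 45.00°
pole (s+205): 205 + j3 → |·| = √(205²+3²) = √42034 ≈ 205.02, ∠ = arctan(3/205) ≈ 0.84°
|G| = 500 · 3824.6 / 2750.6 ≈ 695.23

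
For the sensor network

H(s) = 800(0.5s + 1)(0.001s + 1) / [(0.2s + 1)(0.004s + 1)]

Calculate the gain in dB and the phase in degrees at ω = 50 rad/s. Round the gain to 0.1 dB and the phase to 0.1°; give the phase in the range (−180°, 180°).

65.8 dB, -5.0°

At ω = 50 rad/s:
zero (1 + j50·0.5) = 1 + j25 → |·| ≈ 25.02, ∠ ≈ 87.71°
zero (1 + j50·0.001) = 1 + j0.05 → |·| ≈ 1.0012, ∠ ≈ 2.86°
pole (1 + j50·0.2) = 1 + j10 → |·| ≈ 10.05, ∠ ≈ 84.29°
pole (1 + j50·0.004) = 1 + j0.2 → |·| ≈ 1.0198, ∠ ≈ 11.31°
|H| = 800 · 25.02 · 1.0012 / (10.05 · 1.0198) ≈ 1955.3
Gain = 20 log₁₀(1955.3) ≈ 65.82 dB
∠H = (87.71° + 2.86°) − (84.29° + 11.31°) = -5.03°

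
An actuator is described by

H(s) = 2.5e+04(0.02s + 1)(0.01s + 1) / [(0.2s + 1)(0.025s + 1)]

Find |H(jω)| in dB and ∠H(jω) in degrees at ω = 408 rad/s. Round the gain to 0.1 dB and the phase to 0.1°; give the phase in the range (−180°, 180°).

60.3 dB, -14.5°

At ω = 408 rad/s:
zero (1 + j408·0.02) = 1 + j8.16 → |·| ≈ 8.221, ∠ ≈ 83.01°
zero (1 + j408·0.01) = 1 + j4.08 → |·| ≈ 4.2008, ∠ ≈ 76.23°
pole (1 + j408·0.2) = 1 + j81.6 → |·| ≈ 81.606, ∠ ≈ 89.30°
pole (1 + j408·0.025) = 1 + j10.2 → |·| ≈ 10.249, ∠ ≈ 84.40°
|H| = 2.5e+04 · 8.221 · 4.2008 / (81.606 · 10.249) ≈ 1032.3
Gain = 20 log₁₀(1032.3) ≈ 60.28 dB
∠H = (83.01° + 76.23°) − (89.30° + 84.40°) = -14.46°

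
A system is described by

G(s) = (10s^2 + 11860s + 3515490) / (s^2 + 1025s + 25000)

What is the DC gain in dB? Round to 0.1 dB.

43.0 dB

G(0) = 3515490 / 25000 ≈ 140.62
20 log₁₀(140.62) ≈ 42.96 dB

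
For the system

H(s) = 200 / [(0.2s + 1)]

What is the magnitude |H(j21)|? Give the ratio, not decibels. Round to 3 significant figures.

46.3

At ω = 21 rad/s:
pole (1 + j21·0.2) = 1 + j4.2 → |·| ≈ 4.3174, ∠ ≈ 76.61°
|H| = 200 · 1 / (4.3174) ≈ 46.324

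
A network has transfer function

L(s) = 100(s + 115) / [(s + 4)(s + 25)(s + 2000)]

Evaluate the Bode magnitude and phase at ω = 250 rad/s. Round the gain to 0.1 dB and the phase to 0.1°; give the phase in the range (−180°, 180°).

-73.3 dB, -115.2°

At s = jω = j250:
zero (s+115): 115 + j250 → |·| = √(115²+250²) = √75725 ≈ 275.18, ∠ = arctan(250/115) ≈ 65.30°
pole (s+4): 4 + j250 → |·| = √(4²+250²) = √62516 ≈ 250.03, ∠ = arctan(250/4) ≈ 89.08°
pole (s+25): 25 + j250 → |·| = √(25²+250²) = √63125 ≈ 251.25, ∠ = arctan(250/25) ≈ 84.29°
pole (s+2000): 2000 + j250 → |·| = √(2000²+250²) = √4062500 ≈ 2015.6, ∠ = arctan(250/2000) ≈ 7.13°
|L| = 100 · 275.18 / 1.2662e+08 ≈ 0.00021733
Gain = 20 log₁₀(0.00021733) ≈ -73.26 dB
∠L = 65.30° − 180.50° = -115.20°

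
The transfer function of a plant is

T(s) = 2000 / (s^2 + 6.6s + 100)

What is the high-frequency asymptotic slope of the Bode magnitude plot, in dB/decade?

-40 dB/decade

Each pole contributes −20 dB/decade at high frequency; each zero contributes +20 dB/decade.
Net: 0 zero(s) − 2 pole(s) → -40 dB/decade.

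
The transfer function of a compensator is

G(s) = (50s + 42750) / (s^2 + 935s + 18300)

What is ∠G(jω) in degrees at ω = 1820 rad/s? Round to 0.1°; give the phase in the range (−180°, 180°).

Substitute s = j1820:
Numerator: 50(j1820) + 42750 = 42750 + j91000
Denominator: (j1820)^2 + 935(j1820) + 18300 = -3294100 + j1701700
|N| = √(42750² + 91000²) ≈ 1.0054e+05, ∠N ≈ 64.84°
|D| = √(3294100² + 1701700²) ≈ 3.7077e+06, ∠D ≈ 152.68°
∠G = 64.84° − 152.68° = -87.84°

-87.8°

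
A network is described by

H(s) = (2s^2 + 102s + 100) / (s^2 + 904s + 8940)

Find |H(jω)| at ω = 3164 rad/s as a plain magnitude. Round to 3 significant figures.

Substitute s = j3164:
Numerator: 2(j3164)^2 + 102(j3164) + 100 = -20021692 + j322728
Denominator: (j3164)^2 + 904(j3164) + 8940 = -10001956 + j2860256
|N| = √(20021692² + 322728²) ≈ 2.0024e+07, ∠N ≈ 179.08°
|D| = √(10001956² + 2860256²) ≈ 1.0403e+07, ∠D ≈ 164.04°
|H| = 2.0024e+07 / 1.0403e+07 ≈ 1.9248

1.92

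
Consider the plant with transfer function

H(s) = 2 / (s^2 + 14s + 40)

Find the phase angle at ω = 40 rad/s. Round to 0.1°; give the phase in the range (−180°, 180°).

Substitute s = j40:
Numerator: 2 = 2 + j0
Denominator: (j40)^2 + 14(j40) + 40 = -1560 + j560
|N| = √(2² + 0²) ≈ 2, ∠N ≈ 0.00°
|D| = √(1560² + 560²) ≈ 1657.5, ∠D ≈ 160.25°
∠H = 0.00° − 160.25° = -160.25°

-160.3°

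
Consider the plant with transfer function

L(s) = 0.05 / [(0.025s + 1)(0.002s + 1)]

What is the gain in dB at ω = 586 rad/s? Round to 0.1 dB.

-53.1 dB

At ω = 586 rad/s:
pole (1 + j586·0.025) = 1 + j14.65 → |·| ≈ 14.684, ∠ ≈ 86.10°
pole (1 + j586·0.002) = 1 + j1.172 → |·| ≈ 1.5406, ∠ ≈ 49.53°
|L| = 0.05 · 1 / (14.684 · 1.5406) ≈ 0.0022102
Gain = 20 log₁₀(0.0022102) ≈ -53.11 dB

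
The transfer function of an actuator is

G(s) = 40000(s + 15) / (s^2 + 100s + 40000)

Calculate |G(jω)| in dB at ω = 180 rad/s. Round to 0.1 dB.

51.4 dB

At s = jω = j180:
zero (s+15): 15 + j180 → |·| = √(15²+180²) = √32625 ≈ 180.62, ∠ = arctan(180/15) ≈ 85.24°
quadratic: (j180)² + 100·j180 + 40000 = 7600 + j18000 → |·| ≈ 19539, ∠ ≈ 67.11°
|G| = 40000 · 180.62 / 19539 ≈ 369.76
Gain = 20 log₁₀(369.76) ≈ 51.36 dB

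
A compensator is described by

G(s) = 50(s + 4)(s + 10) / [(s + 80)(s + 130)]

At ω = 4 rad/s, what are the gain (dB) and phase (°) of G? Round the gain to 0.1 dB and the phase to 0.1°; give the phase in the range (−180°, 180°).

At s = jω = j4:
zero (s+4): 4 + j4 → |·| = √(4²+4²) = √32 ≈ 5.6569, ∠ = arctan(4/4) ≈ 45.00°
zero (s+10): 10 + j4 → |·| = √(10²+4²) = √116 ≈ 10.77, ∠ = arctan(4/10) ≈ 21.80°
pole (s+80): 80 + j4 → |·| = √(80²+4²) = √6416 ≈ 80.1, ∠ = arctan(4/80) ≈ 2.86°
pole (s+130): 130 + j4 → |·| = √(130²+4²) = √16916 ≈ 130.06, ∠ = arctan(4/130) ≈ 1.76°
|G| = 50 · 60.925 / 10418 ≈ 0.2924
Gain = 20 log₁₀(0.2924) ≈ -10.68 dB
∠G = 66.80° − 4.62° = 62.18°

-10.7 dB, 62.2°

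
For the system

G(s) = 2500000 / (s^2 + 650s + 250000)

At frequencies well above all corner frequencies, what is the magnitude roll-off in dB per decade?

Each pole contributes −20 dB/decade at high frequency; each zero contributes +20 dB/decade.
Net: 0 zero(s) − 2 pole(s) → -40 dB/decade.

-40 dB/decade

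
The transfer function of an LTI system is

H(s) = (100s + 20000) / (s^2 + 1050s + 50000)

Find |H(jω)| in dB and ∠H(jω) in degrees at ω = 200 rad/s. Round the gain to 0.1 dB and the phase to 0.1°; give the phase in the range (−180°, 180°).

Substitute s = j200:
Numerator: 100(j200) + 20000 = 20000 + j20000
Denominator: (j200)^2 + 1050(j200) + 50000 = 10000 + j210000
|N| = √(20000² + 20000²) ≈ 28284, ∠N ≈ 45.00°
|D| = √(10000² + 210000²) ≈ 2.1024e+05, ∠D ≈ 87.27°
|H| = 28284 / 2.1024e+05 ≈ 0.13453
Gain = 20 log₁₀(0.13453) ≈ -17.42 dB
∠H = 45.00° − 87.27° = -42.27°

-17.4 dB, -42.3°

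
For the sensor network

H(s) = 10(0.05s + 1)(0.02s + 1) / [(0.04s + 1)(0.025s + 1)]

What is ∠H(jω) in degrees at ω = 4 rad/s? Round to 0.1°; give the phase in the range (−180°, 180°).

1.1°

At ω = 4 rad/s:
zero (1 + j4·0.05) = 1 + j0.2 → |·| ≈ 1.0198, ∠ ≈ 11.31°
zero (1 + j4·0.02) = 1 + j0.08 → |·| ≈ 1.0032, ∠ ≈ 4.57°
pole (1 + j4·0.04) = 1 + j0.16 → |·| ≈ 1.0127, ∠ ≈ 9.09°
pole (1 + j4·0.025) = 1 + j0.1 → |·| ≈ 1.005, ∠ ≈ 5.71°
∠H = (11.31° + 4.57°) − (9.09° + 5.71°) = 1.08°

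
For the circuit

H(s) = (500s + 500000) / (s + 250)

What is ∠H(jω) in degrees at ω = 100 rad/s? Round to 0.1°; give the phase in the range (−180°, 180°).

Substitute s = j100:
Numerator: 500(j100) + 500000 = 500000 + j50000
Denominator: (j100) + 250 = 250 + j100
|N| = √(500000² + 50000²) ≈ 5.0249e+05, ∠N ≈ 5.71°
|D| = √(250² + 100²) ≈ 269.26, ∠D ≈ 21.80°
∠H = 5.71° − 21.80° = -16.09°

-16.1°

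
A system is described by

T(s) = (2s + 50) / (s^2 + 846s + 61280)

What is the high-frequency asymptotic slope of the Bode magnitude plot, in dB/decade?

Each pole contributes −20 dB/decade at high frequency; each zero contributes +20 dB/decade.
Net: 1 zero(s) − 2 pole(s) → -20 dB/decade.

-20 dB/decade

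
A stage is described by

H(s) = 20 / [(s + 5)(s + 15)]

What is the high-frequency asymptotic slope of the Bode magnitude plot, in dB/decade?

-40 dB/decade

Each pole contributes −20 dB/decade at high frequency; each zero contributes +20 dB/decade.
Net: 0 zero(s) − 2 pole(s) → -40 dB/decade.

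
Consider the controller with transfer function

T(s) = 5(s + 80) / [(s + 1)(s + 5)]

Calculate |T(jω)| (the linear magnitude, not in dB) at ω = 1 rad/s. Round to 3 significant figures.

At s = jω = j1:
zero (s+80): 80 + j1 → |·| = √(80²+1²) = √6401 ≈ 80.006, ∠ = arctan(1/80) ≈ 0.72°
pole (s+1): 1 + j1 → |·| = √(1²+1²) = √2 ≈ 1.4142, ∠ = arctan(1/1) ≈ 45.00°
pole (s+5): 5 + j1 → |·| = √(5²+1²) = √26 ≈ 5.099, ∠ = arctan(1/5) ≈ 11.31°
|T| = 5 · 80.006 / 7.211 ≈ 55.475

55.5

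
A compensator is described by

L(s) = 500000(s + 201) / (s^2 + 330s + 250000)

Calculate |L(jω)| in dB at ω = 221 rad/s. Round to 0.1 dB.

At s = jω = j221:
zero (s+201): 201 + j221 → |·| = √(201²+221²) = √89242 ≈ 298.73, ∠ = arctan(221/201) ≈ 47.71°
quadratic: (j221)² + 330·j221 + 250000 = 201159 + j72930 → |·| ≈ 2.1397e+05, ∠ ≈ 19.93°
|L| = 500000 · 298.73 / 2.1397e+05 ≈ 698.07
Gain = 20 log₁₀(698.07) ≈ 56.88 dB

56.9 dB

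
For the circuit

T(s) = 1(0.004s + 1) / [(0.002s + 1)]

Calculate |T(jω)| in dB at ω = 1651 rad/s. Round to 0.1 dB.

At ω = 1651 rad/s:
zero (1 + j1651·0.004) = 1 + j6.604 → |·| ≈ 6.6793, ∠ ≈ 81.39°
pole (1 + j1651·0.002) = 1 + j3.302 → |·| ≈ 3.4501, ∠ ≈ 73.15°
|T| = 1 · 6.6793 / (3.4501) ≈ 1.936
Gain = 20 log₁₀(1.936) ≈ 5.74 dB

5.7 dB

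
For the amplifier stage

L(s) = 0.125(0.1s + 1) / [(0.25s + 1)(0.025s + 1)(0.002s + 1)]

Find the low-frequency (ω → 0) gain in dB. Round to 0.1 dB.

L(0) = 0.125 · 1 / 1 = 0.125
20 log₁₀(0.125) ≈ -18.06 dB

-18.1 dB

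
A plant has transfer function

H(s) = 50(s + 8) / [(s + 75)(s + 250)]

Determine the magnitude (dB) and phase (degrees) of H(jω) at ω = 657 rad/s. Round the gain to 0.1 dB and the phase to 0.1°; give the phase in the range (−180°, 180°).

At s = jω = j657:
zero (s+8): 8 + j657 → |·| = √(8²+657²) = √431713 ≈ 657.05, ∠ = arctan(657/8) ≈ 89.30°
pole (s+75): 75 + j657 → |·| = √(75²+657²) = √437274 ≈ 661.27, ∠ = arctan(657/75) ≈ 83.49°
pole (s+250): 250 + j657 → |·| = √(250²+657²) = √494149 ≈ 702.96, ∠ = arctan(657/250) ≈ 69.17°
|H| = 50 · 657.05 / 4.6485e+05 ≈ 0.070673
Gain = 20 log₁₀(0.070673) ≈ -23.01 dB
∠H = 89.30° − 152.66° = -63.36°

-23.0 dB, -63.4°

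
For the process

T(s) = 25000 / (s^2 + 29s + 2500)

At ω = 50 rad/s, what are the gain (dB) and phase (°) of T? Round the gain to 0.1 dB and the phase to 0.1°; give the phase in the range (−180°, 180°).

24.7 dB, -90.0°

At s = jω = j50:
quadratic: (j50)² + 29·j50 + 2500 = 0 + j1450 → |·| ≈ 1450, ∠ ≈ 90.00°
|T| = 25000 / 1450 ≈ 17.241
Gain = 20 log₁₀(17.241) ≈ 24.73 dB
∠T = 0.00° − 90.00° = -90.00°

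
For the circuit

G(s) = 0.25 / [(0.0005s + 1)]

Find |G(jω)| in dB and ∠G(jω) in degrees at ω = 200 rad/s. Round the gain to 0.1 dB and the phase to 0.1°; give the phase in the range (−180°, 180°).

At ω = 200 rad/s:
pole (1 + j200·0.0005) = 1 + j0.1 → |·| ≈ 1.005, ∠ ≈ 5.71°
|G| = 0.25 · 1 / (1.005) ≈ 0.24876
Gain = 20 log₁₀(0.24876) ≈ -12.08 dB
∠G = (0°) − (5.71°) = -5.71°

-12.1 dB, -5.7°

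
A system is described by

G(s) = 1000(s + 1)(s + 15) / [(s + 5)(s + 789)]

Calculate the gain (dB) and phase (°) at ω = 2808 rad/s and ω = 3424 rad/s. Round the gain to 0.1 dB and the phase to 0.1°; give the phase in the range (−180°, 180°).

ω = 2808: 59.7 dB, 15.5°; ω = 3424: 59.8 dB, 12.8°

At s = jω = j2808:
zero (s+1): 1 + j2808 → |·| = √(1²+2808²) = √7884865 ≈ 2808, ∠ = arctan(2808/1) ≈ 89.98°
zero (s+15): 15 + j2808 → |·| = √(15²+2808²) = √7885089 ≈ 2808, ∠ = arctan(2808/15) ≈ 89.69°
pole (s+5): 5 + j2808 → |·| = √(5²+2808²) = √7884889 ≈ 2808, ∠ = arctan(2808/5) ≈ 89.90°
pole (s+789): 789 + j2808 → |·| = √(789²+2808²) = √8507385 ≈ 2916.7, ∠ = arctan(2808/789) ≈ 74.31°
|G| = 1000 · 7.8849e+06 / 8.1901e+06 ≈ 962.74
Gain = 20 log₁₀(962.74) ≈ 59.67 dB
∠G = 179.67° − 164.21° = 15.46°

At s = jω = j3424:
zero (s+1): 1 + j3424 → |·| = √(1²+3424²) = √11723777 ≈ 3424, ∠ = arctan(3424/1) ≈ 89.98°
zero (s+15): 15 + j3424 → |·| = √(15²+3424²) = √11724001 ≈ 3424, ∠ = arctan(3424/15) ≈ 89.75°
pole (s+5): 5 + j3424 → |·| = √(5²+3424²) = √11723801 ≈ 3424, ∠ = arctan(3424/5) ≈ 89.92°
pole (s+789): 789 + j3424 → |·| = √(789²+3424²) = √12346297 ≈ 3513.7, ∠ = arctan(3424/789) ≈ 77.02°
|G| = 1000 · 1.1724e+07 / 1.2031e+07 ≈ 974.48
Gain = 20 log₁₀(974.48) ≈ 59.78 dB
∠G = 179.73° − 166.94° = 12.79°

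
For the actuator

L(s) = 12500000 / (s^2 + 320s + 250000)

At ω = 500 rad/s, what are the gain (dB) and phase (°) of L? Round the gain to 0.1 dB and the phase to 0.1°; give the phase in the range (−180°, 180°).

At s = jω = j500:
quadratic: (j500)² + 320·j500 + 250000 = 0 + j160000 → |·| ≈ 1.6e+05, ∠ ≈ 90.00°
|L| = 12500000 / 1.6e+05 ≈ 78.125
Gain = 20 log₁₀(78.125) ≈ 37.86 dB
∠L = 0.00° − 90.00° = -90.00°

37.9 dB, -90.0°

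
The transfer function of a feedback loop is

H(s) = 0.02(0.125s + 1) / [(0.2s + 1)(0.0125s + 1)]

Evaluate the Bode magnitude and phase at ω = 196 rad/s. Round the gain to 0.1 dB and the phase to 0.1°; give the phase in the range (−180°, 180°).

At ω = 196 rad/s:
zero (1 + j196·0.125) = 1 + j24.5 → |·| ≈ 24.52, ∠ ≈ 87.66°
pole (1 + j196·0.2) = 1 + j39.2 → |·| ≈ 39.213, ∠ ≈ 88.54°
pole (1 + j196·0.0125) = 1 + j2.45 → |·| ≈ 2.6462, ∠ ≈ 67.80°
|H| = 0.02 · 24.52 / (39.213 · 2.6462) ≈ 0.004726
Gain = 20 log₁₀(0.004726) ≈ -46.51 dB
∠H = (87.66°) − (88.54° + 67.80°) = -68.68°

-46.5 dB, -68.7°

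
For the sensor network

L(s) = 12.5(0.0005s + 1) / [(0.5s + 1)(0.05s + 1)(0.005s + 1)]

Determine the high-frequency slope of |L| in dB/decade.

Each pole contributes −20 dB/decade at high frequency; each zero contributes +20 dB/decade.
Net: 1 zero(s) − 3 pole(s) → -40 dB/decade.

-40 dB/decade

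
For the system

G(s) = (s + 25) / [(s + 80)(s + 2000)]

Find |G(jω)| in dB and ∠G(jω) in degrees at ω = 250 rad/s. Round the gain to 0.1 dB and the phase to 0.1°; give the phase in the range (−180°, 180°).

At s = jω = j250:
zero (s+25): 25 + j250 → |·| = √(25²+250²) = √63125 ≈ 251.25, ∠ = arctan(250/25) ≈ 84.29°
pole (s+80): 80 + j250 → |·| = √(80²+250²) = √68900 ≈ 262.49, ∠ = arctan(250/80) ≈ 72.26°
pole (s+2000): 2000 + j250 → |·| = √(2000²+250²) = √4062500 ≈ 2015.6, ∠ = arctan(250/2000) ≈ 7.13°
|G| = 1 · 251.25 / 5.2907e+05 ≈ 0.00047489
Gain = 20 log₁₀(0.00047489) ≈ -66.47 dB
∠G = 84.29° − 79.39° = 4.90°

-66.5 dB, 4.9°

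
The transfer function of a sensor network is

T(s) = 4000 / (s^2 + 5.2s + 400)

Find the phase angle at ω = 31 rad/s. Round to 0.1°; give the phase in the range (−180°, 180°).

At s = jω = j31:
quadratic: (j31)² + 5.2·j31 + 400 = -561 + j161.2 → |·| ≈ 583.7, ∠ ≈ 163.97°
∠T = 0.00° − 163.97° = -163.97°

-164.0°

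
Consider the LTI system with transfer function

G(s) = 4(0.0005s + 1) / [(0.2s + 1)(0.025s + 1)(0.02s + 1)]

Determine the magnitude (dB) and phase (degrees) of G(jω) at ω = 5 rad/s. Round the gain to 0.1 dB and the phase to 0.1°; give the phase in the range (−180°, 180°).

8.9 dB, -57.7°

At ω = 5 rad/s:
zero (1 + j5·0.0005) = 1 + j0.0025 → |·| ≈ 1, ∠ ≈ 0.14°
pole (1 + j5·0.2) = 1 + j1 → |·| ≈ 1.4142, ∠ ≈ 45.00°
pole (1 + j5·0.025) = 1 + j0.125 → |·| ≈ 1.0078, ∠ ≈ 7.13°
pole (1 + j5·0.02) = 1 + j0.1 → |·| ≈ 1.005, ∠ ≈ 5.71°
|G| = 4 · 1 / (1.4142 · 1.0078 · 1.005) ≈ 2.7926
Gain = 20 log₁₀(2.7926) ≈ 8.92 dB
∠G = (0.14°) − (45.00° + 7.13° + 5.71°) = -57.70°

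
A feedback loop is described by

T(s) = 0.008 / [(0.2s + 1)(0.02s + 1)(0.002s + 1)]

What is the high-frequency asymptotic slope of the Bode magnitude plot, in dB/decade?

-60 dB/decade

Each pole contributes −20 dB/decade at high frequency; each zero contributes +20 dB/decade.
Net: 0 zero(s) − 3 pole(s) → -60 dB/decade.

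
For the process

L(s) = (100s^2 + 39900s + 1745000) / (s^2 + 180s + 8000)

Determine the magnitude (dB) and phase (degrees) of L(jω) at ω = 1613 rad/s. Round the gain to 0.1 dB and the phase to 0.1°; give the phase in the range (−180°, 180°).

Substitute s = j1613:
Numerator: 100(j1613)^2 + 39900(j1613) + 1745000 = -258431900 + j64358700
Denominator: (j1613)^2 + 180(j1613) + 8000 = -2593769 + j290340
|N| = √(258431900² + 64358700²) ≈ 2.6633e+08, ∠N ≈ 166.02°
|D| = √(2593769² + 290340²) ≈ 2.61e+06, ∠D ≈ 173.61°
|L| = 2.6633e+08 / 2.61e+06 ≈ 102.04
Gain = 20 log₁₀(102.04) ≈ 40.18 dB
∠L = 166.02° − 173.61° = -7.59°

40.2 dB, -7.6°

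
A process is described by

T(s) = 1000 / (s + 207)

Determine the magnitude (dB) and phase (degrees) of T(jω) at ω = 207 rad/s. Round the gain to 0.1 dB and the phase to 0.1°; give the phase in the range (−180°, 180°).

10.7 dB, -45.0°

Substitute s = j207:
Numerator: 1000 = 1000 + j0
Denominator: (j207) + 207 = 207 + j207
|N| = √(1000² + 0²) ≈ 1000, ∠N ≈ 0.00°
|D| = √(207² + 207²) ≈ 292.74, ∠D ≈ 45.00°
|T| = 1000 / 292.74 ≈ 3.416
Gain = 20 log₁₀(3.416) ≈ 10.67 dB
∠T = 0.00° − 45.00° = -45.00°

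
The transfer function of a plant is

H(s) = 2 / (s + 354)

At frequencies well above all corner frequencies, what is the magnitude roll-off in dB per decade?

-20 dB/decade

Each pole contributes −20 dB/decade at high frequency; each zero contributes +20 dB/decade.
Net: 0 zero(s) − 1 pole(s) → -20 dB/decade.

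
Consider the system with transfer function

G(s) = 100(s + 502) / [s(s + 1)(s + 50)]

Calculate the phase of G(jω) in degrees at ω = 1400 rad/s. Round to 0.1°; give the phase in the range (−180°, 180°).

At s = jω = j1400:
zero (s+502): 502 + j1400 → |·| = √(502²+1400²) = √2212004 ≈ 1487.3, ∠ = arctan(1400/502) ≈ 70.27°
pole (s+1): 1 + j1400 → |·| = √(1²+1400²) = √1960001 ≈ 1400, ∠ = arctan(1400/1) ≈ 89.96°
pole (s+50): 50 + j1400 → |·| = √(50²+1400²) = √1962500 ≈ 1400.9, ∠ = arctan(1400/50) ≈ 87.95°
pole at origin: |s| = 1400, ∠ = 90.00° (in denominator)
∠G = 70.27° − 267.91° = -197.64° ≡ 162.36° (principal value)

162.4°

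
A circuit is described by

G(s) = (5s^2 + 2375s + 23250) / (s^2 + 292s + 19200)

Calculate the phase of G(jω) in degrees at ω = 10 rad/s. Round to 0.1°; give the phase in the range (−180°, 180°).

Substitute s = j10:
Numerator: 5(j10)^2 + 2375(j10) + 23250 = 22750 + j23750
Denominator: (j10)^2 + 292(j10) + 19200 = 19100 + j2920
|N| = √(22750² + 23750²) ≈ 32888, ∠N ≈ 46.23°
|D| = √(19100² + 2920²) ≈ 19322, ∠D ≈ 8.69°
∠G = 46.23° − 8.69° = 37.54°

37.5°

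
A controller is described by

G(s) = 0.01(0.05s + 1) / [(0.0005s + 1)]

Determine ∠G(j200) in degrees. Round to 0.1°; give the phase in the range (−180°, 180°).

78.6°

At ω = 200 rad/s:
zero (1 + j200·0.05) = 1 + j10 → |·| ≈ 10.05, ∠ ≈ 84.29°
pole (1 + j200·0.0005) = 1 + j0.1 → |·| ≈ 1.005, ∠ ≈ 5.71°
∠G = (84.29°) − (5.71°) = 78.58°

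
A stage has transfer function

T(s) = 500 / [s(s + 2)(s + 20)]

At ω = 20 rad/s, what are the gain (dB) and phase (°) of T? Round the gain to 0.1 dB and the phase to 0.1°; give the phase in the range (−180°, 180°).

At s = jω = j20:
pole (s+2): 2 + j20 → |·| = √(2²+20²) = √404 ≈ 20.1, ∠ = arctan(20/2) ≈ 84.29°
pole (s+20): 20 + j20 → |·| = √(20²+20²) = √800 ≈ 28.284, ∠ = arctan(20/20) ≈ 45.00°
pole at origin: |s| = 20, ∠ = 90.00° (in denominator)
|T| = 500 / 11370 ≈ 0.043975
Gain = 20 log₁₀(0.043975) ≈ -27.14 dB
∠T = 0.00° − 219.29° = -219.29° ≡ 140.71° (principal value)

-27.1 dB, 140.7°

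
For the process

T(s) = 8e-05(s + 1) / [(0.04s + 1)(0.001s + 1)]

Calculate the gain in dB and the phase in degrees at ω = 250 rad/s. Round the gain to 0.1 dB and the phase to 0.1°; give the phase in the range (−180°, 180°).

At ω = 250 rad/s:
zero (1 + j250·1) = 1 + j250 → |·| ≈ 250, ∠ ≈ 89.77°
pole (1 + j250·0.04) = 1 + j10 → |·| ≈ 10.05, ∠ ≈ 84.29°
pole (1 + j250·0.001) = 1 + j0.25 → |·| ≈ 1.0308, ∠ ≈ 14.04°
|T| = 8e-05 · 250 / (10.05 · 1.0308) ≈ 0.0019306
Gain = 20 log₁₀(0.0019306) ≈ -54.29 dB
∠T = (89.77°) − (84.29° + 14.04°) = -8.56°

-54.3 dB, -8.6°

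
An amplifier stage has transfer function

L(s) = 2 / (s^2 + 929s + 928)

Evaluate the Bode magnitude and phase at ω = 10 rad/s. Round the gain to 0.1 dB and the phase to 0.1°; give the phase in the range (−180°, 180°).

Substitute s = j10:
Numerator: 2 = 2 + j0
Denominator: (j10)^2 + 929(j10) + 928 = 828 + j9290
|N| = √(2² + 0²) ≈ 2, ∠N ≈ 0.00°
|D| = √(828² + 9290²) ≈ 9326.8, ∠D ≈ 84.91°
|L| = 2 / 9326.8 ≈ 0.00021444
Gain = 20 log₁₀(0.00021444) ≈ -73.37 dB
∠L = 0.00° − 84.91° = -84.91°

-73.4 dB, -84.9°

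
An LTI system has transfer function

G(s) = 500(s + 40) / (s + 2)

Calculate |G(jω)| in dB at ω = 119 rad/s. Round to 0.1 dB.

At s = jω = j119:
zero (s+40): 40 + j119 → |·| = √(40²+119²) = √15761 ≈ 125.54, ∠ = arctan(119/40) ≈ 71.42°
pole (s+2): 2 + j119 → |·| = √(2²+119²) = √14165 ≈ 119.02, ∠ = arctan(119/2) ≈ 89.04°
|G| = 500 · 125.54 / 119.02 ≈ 527.39
Gain = 20 log₁₀(527.39) ≈ 54.44 dB

54.4 dB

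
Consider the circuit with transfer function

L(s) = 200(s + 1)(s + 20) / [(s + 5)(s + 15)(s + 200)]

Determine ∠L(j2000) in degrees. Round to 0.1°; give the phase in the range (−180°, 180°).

-84.3°

At s = jω = j2000:
zero (s+1): 1 + j2000 → |·| = √(1²+2000²) = √4000001 ≈ 2000, ∠ = arctan(2000/1) ≈ 89.97°
zero (s+20): 20 + j2000 → |·| = √(20²+2000²) = √4000400 ≈ 2000.1, ∠ = arctan(2000/20) ≈ 89.43°
pole (s+5): 5 + j2000 → |·| = √(5²+2000²) = √4000025 ≈ 2000, ∠ = arctan(2000/5) ≈ 89.86°
pole (s+15): 15 + j2000 → |·| = √(15²+2000²) = √4000225 ≈ 2000.1, ∠ = arctan(2000/15) ≈ 89.57°
pole (s+200): 200 + j2000 → |·| = √(200²+2000²) = √4040000 ≈ 2010, ∠ = arctan(2000/200) ≈ 84.29°
∠L = 179.40° − 263.72° = -84.32°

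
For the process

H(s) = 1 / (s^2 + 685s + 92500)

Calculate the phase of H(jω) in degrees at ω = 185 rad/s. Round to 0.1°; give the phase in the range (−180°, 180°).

Substitute s = j185:
Numerator: 1 = 1 + j0
Denominator: (j185)^2 + 685(j185) + 92500 = 58275 + j126725
|N| = √(1² + 0²) ≈ 1, ∠N ≈ 0.00°
|D| = √(58275² + 126725²) ≈ 1.3948e+05, ∠D ≈ 65.30°
∠H = 0.00° − 65.30° = -65.30°

-65.3°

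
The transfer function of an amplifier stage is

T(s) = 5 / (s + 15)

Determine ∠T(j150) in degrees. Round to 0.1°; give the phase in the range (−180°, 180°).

At s = jω = j150:
pole (s+15): 15 + j150 → |·| = √(15²+150²) = √22725 ≈ 150.75, ∠ = arctan(150/15) ≈ 84.29°
∠T = 0.00° − 84.29° = -84.29°

-84.3°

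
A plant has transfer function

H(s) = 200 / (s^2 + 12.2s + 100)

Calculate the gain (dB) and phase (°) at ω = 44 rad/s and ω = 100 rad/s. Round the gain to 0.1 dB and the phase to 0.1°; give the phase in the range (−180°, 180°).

At s = jω = j44:
quadratic: (j44)² + 12.2·j44 + 100 = -1836 + j536.8 → |·| ≈ 1912.9, ∠ ≈ 163.70°
|H| = 200 / 1912.9 ≈ 0.10455
Gain = 20 log₁₀(0.10455) ≈ -19.61 dB
∠H = 0.00° − 163.70° = -163.70°

At s = jω = j100:
quadratic: (j100)² + 12.2·j100 + 100 = -9900 + j1220 → |·| ≈ 9974.9, ∠ ≈ 172.97°
|H| = 200 / 9974.9 ≈ 0.02005
Gain = 20 log₁₀(0.02005) ≈ -33.96 dB
∠H = 0.00° − 172.97° = -172.97°

ω = 44: -19.6 dB, -163.7°; ω = 100: -34.0 dB, -173.0°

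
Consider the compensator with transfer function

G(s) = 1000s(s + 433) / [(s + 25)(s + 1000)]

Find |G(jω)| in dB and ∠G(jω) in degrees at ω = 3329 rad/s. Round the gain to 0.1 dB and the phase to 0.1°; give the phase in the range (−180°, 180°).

At s = jω = j3329:
zero (s+433): 433 + j3329 → |·| = √(433²+3329²) = √11269730 ≈ 3357, ∠ = arctan(3329/433) ≈ 82.59°
zero at origin: s = j3329 → |·| = 3329, ∠ = 90.00°
pole (s+25): 25 + j3329 → |·| = √(25²+3329²) = √11082866 ≈ 3329.1, ∠ = arctan(3329/25) ≈ 89.57°
pole (s+1000): 1000 + j3329 → |·| = √(1000²+3329²) = √12082241 ≈ 3476, ∠ = arctan(3329/1000) ≈ 73.28°
|G| = 1000 · 1.1175e+07 / 1.1572e+07 ≈ 965.69
Gain = 20 log₁₀(965.69) ≈ 59.70 dB
∠G = 172.59° − 162.85° = 9.74°

59.7 dB, 9.7°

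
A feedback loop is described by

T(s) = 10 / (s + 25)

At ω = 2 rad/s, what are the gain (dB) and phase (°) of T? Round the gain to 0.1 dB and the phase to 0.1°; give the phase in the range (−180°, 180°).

-8.0 dB, -4.6°

Substitute s = j2:
Numerator: 10 = 10 + j0
Denominator: (j2) + 25 = 25 + j2
|N| = √(10² + 0²) ≈ 10, ∠N ≈ 0.00°
|D| = √(25² + 2²) ≈ 25.08, ∠D ≈ 4.57°
|T| = 10 / 25.08 ≈ 0.39872
Gain = 20 log₁₀(0.39872) ≈ -7.99 dB
∠T = 0.00° − 4.57° = -4.57°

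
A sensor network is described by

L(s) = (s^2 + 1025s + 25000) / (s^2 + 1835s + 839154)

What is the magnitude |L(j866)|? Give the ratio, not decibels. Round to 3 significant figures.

Substitute s = j866:
Numerator: (j866)^2 + 1025(j866) + 25000 = -724956 + j887650
Denominator: (j866)^2 + 1835(j866) + 839154 = 89198 + j1589110
|N| = √(724956² + 887650²) ≈ 1.1461e+06, ∠N ≈ 129.24°
|D| = √(89198² + 1589110²) ≈ 1.5916e+06, ∠D ≈ 86.79°
|L| = 1.1461e+06 / 1.5916e+06 ≈ 0.72009

0.720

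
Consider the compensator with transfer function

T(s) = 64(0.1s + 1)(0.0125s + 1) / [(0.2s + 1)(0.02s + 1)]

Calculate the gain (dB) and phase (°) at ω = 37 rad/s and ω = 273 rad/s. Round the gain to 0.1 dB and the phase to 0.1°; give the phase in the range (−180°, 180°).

ω = 37: 29.3 dB, -19.1°; ω = 273: 26.2 dB, -7.0°

At ω = 37 rad/s:
zero (1 + j37·0.1) = 1 + j3.7 → |·| ≈ 3.8328, ∠ ≈ 74.88°
zero (1 + j37·0.0125) = 1 + j0.4625 → |·| ≈ 1.1018, ∠ ≈ 24.82°
pole (1 + j37·0.2) = 1 + j7.4 → |·| ≈ 7.4673, ∠ ≈ 82.30°
pole (1 + j37·0.02) = 1 + j0.74 → |·| ≈ 1.244, ∠ ≈ 36.50°
|T| = 64 · 3.8328 · 1.1018 / (7.4673 · 1.244) ≈ 29.095
Gain = 20 log₁₀(29.095) ≈ 29.28 dB
∠T = (74.88° + 24.82°) − (82.30° + 36.50°) = -19.10°

At ω = 273 rad/s:
zero (1 + j273·0.1) = 1 + j27.3 → |·| ≈ 27.318, ∠ ≈ 87.90°
zero (1 + j273·0.0125) = 1 + j3.4125 → |·| ≈ 3.556, ∠ ≈ 73.67°
pole (1 + j273·0.2) = 1 + j54.6 → |·| ≈ 54.609, ∠ ≈ 88.95°
pole (1 + j273·0.02) = 1 + j5.46 → |·| ≈ 5.5508, ∠ ≈ 79.62°
|T| = 64 · 27.318 · 3.556 / (54.609 · 5.5508) ≈ 20.51
Gain = 20 log₁₀(20.51) ≈ 26.24 dB
∠T = (87.90° + 73.67°) − (88.95° + 79.62°) = -7.00°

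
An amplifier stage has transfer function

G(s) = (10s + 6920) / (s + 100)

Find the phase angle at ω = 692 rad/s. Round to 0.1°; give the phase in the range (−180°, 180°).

-36.8°

Substitute s = j692:
Numerator: 10(j692) + 6920 = 6920 + j6920
Denominator: (j692) + 100 = 100 + j692
|N| = √(6920² + 6920²) ≈ 9786.4, ∠N ≈ 45.00°
|D| = √(100² + 692²) ≈ 699.19, ∠D ≈ 81.78°
∠G = 45.00° − 81.78° = -36.78°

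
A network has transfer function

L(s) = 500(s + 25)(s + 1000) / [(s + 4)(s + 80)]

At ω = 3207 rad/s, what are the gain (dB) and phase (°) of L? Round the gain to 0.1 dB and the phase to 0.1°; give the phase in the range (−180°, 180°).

54.4 dB, -16.3°

At s = jω = j3207:
zero (s+25): 25 + j3207 → |·| = √(25²+3207²) = √10285474 ≈ 3207.1, ∠ = arctan(3207/25) ≈ 89.55°
zero (s+1000): 1000 + j3207 → |·| = √(1000²+3207²) = √11284849 ≈ 3359.3, ∠ = arctan(3207/1000) ≈ 72.68°
pole (s+4): 4 + j3207 → |·| = √(4²+3207²) = √10284865 ≈ 3207, ∠ = arctan(3207/4) ≈ 89.93°
pole (s+80): 80 + j3207 → |·| = √(80²+3207²) = √10291249 ≈ 3208, ∠ = arctan(3207/80) ≈ 88.57°
|L| = 500 · 1.0774e+07 / 1.0288e+07 ≈ 523.62
Gain = 20 log₁₀(523.62) ≈ 54.38 dB
∠L = 162.23° − 178.50° = -16.27°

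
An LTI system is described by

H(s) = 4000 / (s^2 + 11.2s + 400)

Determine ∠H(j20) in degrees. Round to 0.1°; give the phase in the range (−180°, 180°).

-90.0°

At s = jω = j20:
quadratic: (j20)² + 11.2·j20 + 400 = 0 + j224 → |·| ≈ 224, ∠ ≈ 90.00°
∠H = 0.00° − 90.00° = -90.00°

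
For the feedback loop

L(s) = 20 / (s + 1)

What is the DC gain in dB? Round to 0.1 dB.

L(0) = 20 / (1) = 20
20 log₁₀(20) ≈ 26.02 dB

26.0 dB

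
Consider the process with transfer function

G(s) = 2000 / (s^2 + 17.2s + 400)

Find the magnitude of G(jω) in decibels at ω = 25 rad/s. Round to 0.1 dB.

12.3 dB

At s = jω = j25:
quadratic: (j25)² + 17.2·j25 + 400 = -225 + j430 → |·| ≈ 485.31, ∠ ≈ 117.62°
|G| = 2000 / 485.31 ≈ 4.1211
Gain = 20 log₁₀(4.1211) ≈ 12.30 dB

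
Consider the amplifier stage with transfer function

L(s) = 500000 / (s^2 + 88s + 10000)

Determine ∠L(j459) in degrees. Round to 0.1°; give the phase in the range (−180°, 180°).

At s = jω = j459:
quadratic: (j459)² + 88·j459 + 10000 = -200681 + j40392 → |·| ≈ 2.0471e+05, ∠ ≈ 168.62°
∠L = 0.00° − 168.62° = -168.62°

-168.6°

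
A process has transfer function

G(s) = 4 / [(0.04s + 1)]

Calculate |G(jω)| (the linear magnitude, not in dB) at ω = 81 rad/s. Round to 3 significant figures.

At ω = 81 rad/s:
pole (1 + j81·0.04) = 1 + j3.24 → |·| ≈ 3.3908, ∠ ≈ 72.85°
|G| = 4 · 1 / (3.3908) ≈ 1.1797

1.18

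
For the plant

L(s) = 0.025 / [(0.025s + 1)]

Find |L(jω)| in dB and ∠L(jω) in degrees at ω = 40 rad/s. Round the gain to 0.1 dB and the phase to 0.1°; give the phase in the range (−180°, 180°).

At ω = 40 rad/s:
pole (1 + j40·0.025) = 1 + j1 → |·| ≈ 1.4142, ∠ ≈ 45.00°
|L| = 0.025 · 1 / (1.4142) ≈ 0.017678
Gain = 20 log₁₀(0.017678) ≈ -35.05 dB
∠L = (0°) − (45.00°) = -45.00°

-35.1 dB, -45.0°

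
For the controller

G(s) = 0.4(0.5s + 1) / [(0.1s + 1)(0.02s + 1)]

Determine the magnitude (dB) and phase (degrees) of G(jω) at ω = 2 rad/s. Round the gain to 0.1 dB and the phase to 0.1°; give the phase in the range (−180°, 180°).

-5.1 dB, 31.4°

At ω = 2 rad/s:
zero (1 + j2·0.5) = 1 + j1 → |·| ≈ 1.4142, ∠ ≈ 45.00°
pole (1 + j2·0.1) = 1 + j0.2 → |·| ≈ 1.0198, ∠ ≈ 11.31°
pole (1 + j2·0.02) = 1 + j0.04 → |·| ≈ 1.0008, ∠ ≈ 2.29°
|G| = 0.4 · 1.4142 / (1.0198 · 1.0008) ≈ 0.55425
Gain = 20 log₁₀(0.55425) ≈ -5.13 dB
∠G = (45.00°) − (11.31° + 2.29°) = 31.40°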